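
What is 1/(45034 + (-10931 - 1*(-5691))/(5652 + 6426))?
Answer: 6039/271957706 ≈ 2.2206e-5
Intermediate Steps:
1/(45034 + (-10931 - 1*(-5691))/(5652 + 6426)) = 1/(45034 + (-10931 + 5691)/12078) = 1/(45034 - 5240*1/12078) = 1/(45034 - 2620/6039) = 1/(271957706/6039) = 6039/271957706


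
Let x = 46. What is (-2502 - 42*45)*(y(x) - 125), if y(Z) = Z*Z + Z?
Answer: -8946504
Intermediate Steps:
y(Z) = Z + Z² (y(Z) = Z² + Z = Z + Z²)
(-2502 - 42*45)*(y(x) - 125) = (-2502 - 42*45)*(46*(1 + 46) - 125) = (-2502 - 1890)*(46*47 - 125) = -4392*(2162 - 125) = -4392*2037 = -8946504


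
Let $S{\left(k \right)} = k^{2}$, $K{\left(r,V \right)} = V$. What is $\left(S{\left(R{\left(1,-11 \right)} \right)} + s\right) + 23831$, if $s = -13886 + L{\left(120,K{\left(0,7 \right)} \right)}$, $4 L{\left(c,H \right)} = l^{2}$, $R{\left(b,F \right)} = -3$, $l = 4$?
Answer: $9958$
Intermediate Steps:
$L{\left(c,H \right)} = 4$ ($L{\left(c,H \right)} = \frac{4^{2}}{4} = \frac{1}{4} \cdot 16 = 4$)
$s = -13882$ ($s = -13886 + 4 = -13882$)
$\left(S{\left(R{\left(1,-11 \right)} \right)} + s\right) + 23831 = \left(\left(-3\right)^{2} - 13882\right) + 23831 = \left(9 - 13882\right) + 23831 = -13873 + 23831 = 9958$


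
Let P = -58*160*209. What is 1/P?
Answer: -1/1939520 ≈ -5.1559e-7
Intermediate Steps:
P = -1939520 (P = -9280*209 = -1939520)
1/P = 1/(-1939520) = -1/1939520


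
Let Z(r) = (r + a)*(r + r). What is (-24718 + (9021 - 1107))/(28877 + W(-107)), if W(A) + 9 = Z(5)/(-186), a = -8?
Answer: -520924/894913 ≈ -0.58209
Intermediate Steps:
Z(r) = 2*r*(-8 + r) (Z(r) = (r - 8)*(r + r) = (-8 + r)*(2*r) = 2*r*(-8 + r))
W(A) = -274/31 (W(A) = -9 + (2*5*(-8 + 5))/(-186) = -9 + (2*5*(-3))*(-1/186) = -9 - 30*(-1/186) = -9 + 5/31 = -274/31)
(-24718 + (9021 - 1107))/(28877 + W(-107)) = (-24718 + (9021 - 1107))/(28877 - 274/31) = (-24718 + 7914)/(894913/31) = -16804*31/894913 = -520924/894913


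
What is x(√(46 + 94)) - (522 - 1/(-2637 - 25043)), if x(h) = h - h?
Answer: -14448961/27680 ≈ -522.00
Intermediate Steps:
x(h) = 0
x(√(46 + 94)) - (522 - 1/(-2637 - 25043)) = 0 - (522 - 1/(-2637 - 25043)) = 0 - (522 - 1/(-27680)) = 0 - (522 - 1*(-1/27680)) = 0 - (522 + 1/27680) = 0 - 1*14448961/27680 = 0 - 14448961/27680 = -14448961/27680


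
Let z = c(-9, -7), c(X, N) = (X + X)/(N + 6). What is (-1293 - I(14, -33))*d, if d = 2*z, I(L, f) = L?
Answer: -47052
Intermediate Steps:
c(X, N) = 2*X/(6 + N) (c(X, N) = (2*X)/(6 + N) = 2*X/(6 + N))
z = 18 (z = 2*(-9)/(6 - 7) = 2*(-9)/(-1) = 2*(-9)*(-1) = 18)
d = 36 (d = 2*18 = 36)
(-1293 - I(14, -33))*d = (-1293 - 1*14)*36 = (-1293 - 14)*36 = -1307*36 = -47052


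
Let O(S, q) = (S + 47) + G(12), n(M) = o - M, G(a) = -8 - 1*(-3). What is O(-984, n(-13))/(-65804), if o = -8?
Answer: 471/32902 ≈ 0.014315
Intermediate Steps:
G(a) = -5 (G(a) = -8 + 3 = -5)
n(M) = -8 - M
O(S, q) = 42 + S (O(S, q) = (S + 47) - 5 = (47 + S) - 5 = 42 + S)
O(-984, n(-13))/(-65804) = (42 - 984)/(-65804) = -942*(-1/65804) = 471/32902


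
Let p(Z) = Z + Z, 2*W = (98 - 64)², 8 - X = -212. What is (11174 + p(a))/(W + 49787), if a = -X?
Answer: 10734/50365 ≈ 0.21312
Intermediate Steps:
X = 220 (X = 8 - 1*(-212) = 8 + 212 = 220)
W = 578 (W = (98 - 64)²/2 = (½)*34² = (½)*1156 = 578)
a = -220 (a = -1*220 = -220)
p(Z) = 2*Z
(11174 + p(a))/(W + 49787) = (11174 + 2*(-220))/(578 + 49787) = (11174 - 440)/50365 = 10734*(1/50365) = 10734/50365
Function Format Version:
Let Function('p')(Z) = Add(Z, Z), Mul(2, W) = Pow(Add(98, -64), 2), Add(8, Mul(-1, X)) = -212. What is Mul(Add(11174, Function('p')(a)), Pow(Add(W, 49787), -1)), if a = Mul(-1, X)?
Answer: Rational(10734, 50365) ≈ 0.21312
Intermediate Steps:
X = 220 (X = Add(8, Mul(-1, -212)) = Add(8, 212) = 220)
W = 578 (W = Mul(Rational(1, 2), Pow(Add(98, -64), 2)) = Mul(Rational(1, 2), Pow(34, 2)) = Mul(Rational(1, 2), 1156) = 578)
a = -220 (a = Mul(-1, 220) = -220)
Function('p')(Z) = Mul(2, Z)
Mul(Add(11174, Function('p')(a)), Pow(Add(W, 49787), -1)) = Mul(Add(11174, Mul(2, -220)), Pow(Add(578, 49787), -1)) = Mul(Add(11174, -440), Pow(50365, -1)) = Mul(10734, Rational(1, 50365)) = Rational(10734, 50365)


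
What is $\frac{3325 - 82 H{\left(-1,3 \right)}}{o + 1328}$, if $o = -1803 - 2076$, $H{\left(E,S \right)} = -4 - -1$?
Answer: $- \frac{3571}{2551} \approx -1.3998$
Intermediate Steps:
$H{\left(E,S \right)} = -3$ ($H{\left(E,S \right)} = -4 + 1 = -3$)
$o = -3879$ ($o = -1803 - 2076 = -3879$)
$\frac{3325 - 82 H{\left(-1,3 \right)}}{o + 1328} = \frac{3325 - -246}{-3879 + 1328} = \frac{3325 + 246}{-2551} = 3571 \left(- \frac{1}{2551}\right) = - \frac{3571}{2551}$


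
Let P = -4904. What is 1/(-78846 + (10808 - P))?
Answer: -1/63134 ≈ -1.5839e-5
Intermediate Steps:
1/(-78846 + (10808 - P)) = 1/(-78846 + (10808 - 1*(-4904))) = 1/(-78846 + (10808 + 4904)) = 1/(-78846 + 15712) = 1/(-63134) = -1/63134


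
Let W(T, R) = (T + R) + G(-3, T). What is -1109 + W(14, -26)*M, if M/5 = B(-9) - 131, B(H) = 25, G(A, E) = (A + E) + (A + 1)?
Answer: 481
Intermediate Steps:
G(A, E) = 1 + E + 2*A (G(A, E) = (A + E) + (1 + A) = 1 + E + 2*A)
W(T, R) = -5 + R + 2*T (W(T, R) = (T + R) + (1 + T + 2*(-3)) = (R + T) + (1 + T - 6) = (R + T) + (-5 + T) = -5 + R + 2*T)
M = -530 (M = 5*(25 - 131) = 5*(-106) = -530)
-1109 + W(14, -26)*M = -1109 + (-5 - 26 + 2*14)*(-530) = -1109 + (-5 - 26 + 28)*(-530) = -1109 - 3*(-530) = -1109 + 1590 = 481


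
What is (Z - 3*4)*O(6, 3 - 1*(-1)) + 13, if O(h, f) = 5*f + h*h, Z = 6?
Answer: -323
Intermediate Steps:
O(h, f) = h² + 5*f (O(h, f) = 5*f + h² = h² + 5*f)
(Z - 3*4)*O(6, 3 - 1*(-1)) + 13 = (6 - 3*4)*(6² + 5*(3 - 1*(-1))) + 13 = (6 - 12)*(36 + 5*(3 + 1)) + 13 = -6*(36 + 5*4) + 13 = -6*(36 + 20) + 13 = -6*56 + 13 = -336 + 13 = -323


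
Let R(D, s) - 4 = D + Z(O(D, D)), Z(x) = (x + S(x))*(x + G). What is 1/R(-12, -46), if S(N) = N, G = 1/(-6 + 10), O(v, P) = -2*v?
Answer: 1/1156 ≈ 0.00086505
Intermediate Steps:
G = 1/4 ≈ 0.25000
Z(x) = 2*x*(1/4 + x) (Z(x) = (x + x)*(x + 1/4) = (2*x)*(1/4 + x) = 2*x*(1/4 + x))
R(D, s) = 4 + D - D*(1 - 8*D) (R(D, s) = 4 + (D + (-2*D)*(1 + 4*(-2*D))/2) = 4 + (D + (-2*D)*(1 - 8*D)/2) = 4 + (D - D*(1 - 8*D)) = 4 + D - D*(1 - 8*D))
1/R(-12, -46) = 1/(4 + 8*(-12)**2) = 1/(4 + 8*144) = 1/(4 + 1152) = 1/1156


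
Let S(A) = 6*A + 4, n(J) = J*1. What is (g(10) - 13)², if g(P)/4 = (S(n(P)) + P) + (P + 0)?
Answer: 104329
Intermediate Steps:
n(J) = J
S(A) = 4 + 6*A
g(P) = 16 + 32*P (g(P) = 4*(((4 + 6*P) + P) + (P + 0)) = 4*((4 + 7*P) + P) = 4*(4 + 8*P) = 16 + 32*P)
(g(10) - 13)² = ((16 + 32*10) - 13)² = ((16 + 320) - 13)² = (336 - 13)² = 323² = 104329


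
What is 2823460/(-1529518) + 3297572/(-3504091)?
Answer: -7468678252578/2679785129069 ≈ -2.7870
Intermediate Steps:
2823460/(-1529518) + 3297572/(-3504091) = 2823460*(-1/1529518) + 3297572*(-1/3504091) = -1411730/764759 - 3297572/3504091 = -7468678252578/2679785129069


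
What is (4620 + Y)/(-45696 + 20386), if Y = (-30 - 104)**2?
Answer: -11288/12655 ≈ -0.89198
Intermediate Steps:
Y = 17956 (Y = (-134)**2 = 17956)
(4620 + Y)/(-45696 + 20386) = (4620 + 17956)/(-45696 + 20386) = 22576/(-25310) = 22576*(-1/25310) = -11288/12655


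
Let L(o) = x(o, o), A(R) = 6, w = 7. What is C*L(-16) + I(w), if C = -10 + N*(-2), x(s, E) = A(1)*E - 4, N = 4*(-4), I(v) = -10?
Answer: -2210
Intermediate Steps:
N = -16
x(s, E) = -4 + 6*E (x(s, E) = 6*E - 4 = -4 + 6*E)
C = 22 (C = -10 - 16*(-2) = -10 + 32 = 22)
L(o) = -4 + 6*o
C*L(-16) + I(w) = 22*(-4 + 6*(-16)) - 10 = 22*(-4 - 96) - 10 = 22*(-100) - 10 = -2200 - 10 = -2210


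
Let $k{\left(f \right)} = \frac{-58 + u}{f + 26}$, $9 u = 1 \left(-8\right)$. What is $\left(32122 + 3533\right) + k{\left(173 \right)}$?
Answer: $\frac{63857575}{1791} \approx 35655.0$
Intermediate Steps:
$u = - \frac{8}{9}$ ($u = \frac{1 \left(-8\right)}{9} = \frac{1}{9} \left(-8\right) = - \frac{8}{9} \approx -0.88889$)
$k{\left(f \right)} = - \frac{530}{9 \left(26 + f\right)}$ ($k{\left(f \right)} = \frac{-58 - \frac{8}{9}}{f + 26} = - \frac{530}{9 \left(26 + f\right)}$)
$\left(32122 + 3533\right) + k{\left(173 \right)} = \left(32122 + 3533\right) - \frac{530}{234 + 9 \cdot 173} = 35655 - \frac{530}{234 + 1557} = 35655 - \frac{530}{1791} = \frac{63857575}{1791}$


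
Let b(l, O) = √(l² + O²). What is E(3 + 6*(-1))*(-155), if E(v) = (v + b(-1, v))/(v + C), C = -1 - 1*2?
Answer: -155/2 + 155*√10/6 ≈ 4.1922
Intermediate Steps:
b(l, O) = √(O² + l²)
C = -3 (C = -1 - 2 = -3)
E(v) = (v + √(1 + v²))/(-3 + v) (E(v) = (v + √(v² + (-1)²))/(v - 3) = (v + √(v² + 1))/(-3 + v) = (v + √(1 + v²))/(-3 + v))
E(3 + 6*(-1))*(-155) = (((3 + 6*(-1)) + √(1 + (3 + 6*(-1))²))/(-3 + (3 + 6*(-1))))*(-155) = (((3 - 6) + √(1 + (3 - 6)²))/(-3 + (3 - 6)))*(-155) = ((-3 + √(1 + (-3)²))/(-3 - 3))*(-155) = ((-3 + √(1 + 9))/(-6))*(-155) = -(-3 + √10)/6*(-155) = (½ - √10/6)*(-155) = -155/2 + 155*√10/6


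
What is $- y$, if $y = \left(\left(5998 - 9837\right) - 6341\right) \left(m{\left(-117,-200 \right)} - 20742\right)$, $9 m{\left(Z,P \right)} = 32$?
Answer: $- \frac{1900056280}{9} \approx -2.1112 \cdot 10^{8}$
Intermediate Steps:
$m{\left(Z,P \right)} = \frac{32}{9}$ ($m{\left(Z,P \right)} = \frac{1}{9} \cdot 32 = \frac{32}{9}$)
$y = \frac{1900056280}{9}$ ($y = \left(\left(5998 - 9837\right) - 6341\right) \left(\frac{32}{9} - 20742\right) = \left(\left(5998 - 9837\right) - 6341\right) \left(- \frac{186646}{9}\right) = \left(-3839 - 6341\right) \left(- \frac{186646}{9}\right) = \left(-10180\right) \left(- \frac{186646}{9}\right) = \frac{1900056280}{9} \approx 2.1112 \cdot 10^{8}$)
$- y = \left(-1\right) \frac{1900056280}{9} = - \frac{1900056280}{9}$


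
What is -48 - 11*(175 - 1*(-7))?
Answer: -2050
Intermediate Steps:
-48 - 11*(175 - 1*(-7)) = -48 - 11*(175 + 7) = -48 - 11*182 = -48 - 2002 = -2050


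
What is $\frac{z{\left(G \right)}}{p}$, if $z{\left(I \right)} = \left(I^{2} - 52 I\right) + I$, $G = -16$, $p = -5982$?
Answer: $- \frac{536}{2991} \approx -0.1792$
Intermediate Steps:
$z{\left(I \right)} = I^{2} - 51 I$
$\frac{z{\left(G \right)}}{p} = \frac{\left(-16\right) \left(-51 - 16\right)}{-5982} = \left(-16\right) \left(-67\right) \left(- \frac{1}{5982}\right) = 1072 \left(- \frac{1}{5982}\right) = - \frac{536}{2991}$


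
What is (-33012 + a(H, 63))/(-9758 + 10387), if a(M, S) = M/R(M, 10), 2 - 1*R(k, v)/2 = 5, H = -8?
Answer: -99032/1887 ≈ -52.481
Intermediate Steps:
R(k, v) = -6 (R(k, v) = 4 - 2*5 = 4 - 10 = -6)
a(M, S) = -M/6 (a(M, S) = M/(-6) = M*(-1/6) = -M/6)
(-33012 + a(H, 63))/(-9758 + 10387) = (-33012 - 1/6*(-8))/(-9758 + 10387) = (-33012 + 4/3)/629 = -99032/3*1/629 = -99032/1887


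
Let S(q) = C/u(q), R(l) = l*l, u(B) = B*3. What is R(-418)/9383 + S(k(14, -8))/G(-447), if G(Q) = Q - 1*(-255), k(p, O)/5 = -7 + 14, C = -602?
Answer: 22909639/1228320 ≈ 18.651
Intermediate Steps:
u(B) = 3*B
k(p, O) = 35 (k(p, O) = 5*(-7 + 14) = 5*7 = 35)
R(l) = l²
S(q) = -602/(3*q) (S(q) = -602*1/(3*q) = -602/(3*q))
G(Q) = 255 + Q (G(Q) = Q + 255 = 255 + Q)
R(-418)/9383 + S(k(14, -8))/G(-447) = (-418)²/9383 + (-602/3/35)/(255 - 447) = 174724*(1/9383) - 602/3*1/35/(-192) = 15884/853 - 86/15*(-1/192) = 15884/853 + 43/1440 = 22909639/1228320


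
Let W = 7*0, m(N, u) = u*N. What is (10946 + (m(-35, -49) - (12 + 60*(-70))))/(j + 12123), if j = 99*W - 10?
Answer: 16849/12113 ≈ 1.3910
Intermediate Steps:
m(N, u) = N*u
W = 0
j = -10 (j = 99*0 - 10 = 0 - 10 = -10)
(10946 + (m(-35, -49) - (12 + 60*(-70))))/(j + 12123) = (10946 + (-35*(-49) - (12 + 60*(-70))))/(-10 + 12123) = (10946 + (1715 - (12 - 4200)))/12113 = (10946 + (1715 - 1*(-4188)))*(1/12113) = (10946 + (1715 + 4188))*(1/12113) = (10946 + 5903)*(1/12113) = 16849*(1/12113) = 16849/12113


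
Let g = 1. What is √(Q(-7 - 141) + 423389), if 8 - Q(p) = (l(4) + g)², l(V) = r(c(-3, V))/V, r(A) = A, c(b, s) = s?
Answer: √423393 ≈ 650.69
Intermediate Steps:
l(V) = 1 (l(V) = V/V = 1)
Q(p) = 4 (Q(p) = 8 - (1 + 1)² = 8 - 1*2² = 8 - 1*4 = 8 - 4 = 4)
√(Q(-7 - 141) + 423389) = √(4 + 423389) = √423393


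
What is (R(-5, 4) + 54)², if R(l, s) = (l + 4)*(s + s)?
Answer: 2116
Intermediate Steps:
R(l, s) = 2*s*(4 + l) (R(l, s) = (4 + l)*(2*s) = 2*s*(4 + l))
(R(-5, 4) + 54)² = (2*4*(4 - 5) + 54)² = (2*4*(-1) + 54)² = (-8 + 54)² = 46² = 2116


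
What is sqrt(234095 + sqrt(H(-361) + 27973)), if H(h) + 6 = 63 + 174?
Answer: sqrt(234095 + 2*sqrt(7051)) ≈ 484.01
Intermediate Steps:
H(h) = 231 (H(h) = -6 + (63 + 174) = -6 + 237 = 231)
sqrt(234095 + sqrt(H(-361) + 27973)) = sqrt(234095 + sqrt(231 + 27973)) = sqrt(234095 + sqrt(28204)) = sqrt(234095 + 2*sqrt(7051))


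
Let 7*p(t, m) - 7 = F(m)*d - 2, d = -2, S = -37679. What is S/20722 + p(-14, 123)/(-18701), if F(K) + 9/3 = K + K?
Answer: -4922477571/2712654854 ≈ -1.8146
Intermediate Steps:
F(K) = -3 + 2*K (F(K) = -3 + (K + K) = -3 + 2*K)
p(t, m) = 11/7 - 4*m/7 (p(t, m) = 1 + ((-3 + 2*m)*(-2) - 2)/7 = 1 + ((6 - 4*m) - 2)/7 = 1 + (4 - 4*m)/7 = 1 + (4/7 - 4*m/7) = 11/7 - 4*m/7)
S/20722 + p(-14, 123)/(-18701) = -37679/20722 + (11/7 - 4/7*123)/(-18701) = -37679*1/20722 + (11/7 - 492/7)*(-1/18701) = -37679/20722 - 481/7*(-1/18701) = -37679/20722 + 481/130907 = -4922477571/2712654854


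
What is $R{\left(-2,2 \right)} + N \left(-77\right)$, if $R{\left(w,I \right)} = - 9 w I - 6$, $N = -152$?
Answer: $11734$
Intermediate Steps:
$R{\left(w,I \right)} = -6 - 9 I w$ ($R{\left(w,I \right)} = - 9 I w - 6 = -6 - 9 I w$)
$R{\left(-2,2 \right)} + N \left(-77\right) = \left(-6 - 18 \left(-2\right)\right) - -11704 = \left(-6 + 36\right) + 11704 = 30 + 11704 = 11734$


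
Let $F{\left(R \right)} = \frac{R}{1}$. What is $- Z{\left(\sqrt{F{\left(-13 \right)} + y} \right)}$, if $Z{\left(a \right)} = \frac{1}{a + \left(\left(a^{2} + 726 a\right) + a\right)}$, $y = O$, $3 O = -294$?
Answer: $\frac{\sqrt{111}}{111 \left(\sqrt{111} - 728 i\right)} \approx 1.8865 \cdot 10^{-6} + 0.00013035 i$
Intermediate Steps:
$F{\left(R \right)} = R$ ($F{\left(R \right)} = R 1 = R$)
$O = -98$ ($O = \frac{1}{3} \left(-294\right) = -98$)
$y = -98$
$Z{\left(a \right)} = \frac{1}{a^{2} + 728 a}$ ($Z{\left(a \right)} = \frac{1}{a + \left(a^{2} + 727 a\right)} = \frac{1}{a^{2} + 728 a}$)
$- Z{\left(\sqrt{F{\left(-13 \right)} + y} \right)} = - \frac{1}{\sqrt{-13 - 98} \left(728 + \sqrt{-13 - 98}\right)} = - \frac{1}{\sqrt{-111} \left(728 + \sqrt{-111}\right)} = - \frac{1}{i \sqrt{111} \left(728 + i \sqrt{111}\right)} = - \frac{\left(- \frac{1}{111}\right) i \sqrt{111}}{728 + i \sqrt{111}} = - \frac{\left(-1\right) i \sqrt{111}}{111 \left(728 + i \sqrt{111}\right)} = \frac{i \sqrt{111}}{111 \left(728 + i \sqrt{111}\right)}$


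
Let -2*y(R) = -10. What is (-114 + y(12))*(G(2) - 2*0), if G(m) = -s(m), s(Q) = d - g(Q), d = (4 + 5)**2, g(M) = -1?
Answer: 8938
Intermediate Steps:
y(R) = 5 (y(R) = -1/2*(-10) = 5)
d = 81 (d = 9**2 = 81)
s(Q) = 82 (s(Q) = 81 - 1*(-1) = 81 + 1 = 82)
G(m) = -82 (G(m) = -1*82 = -82)
(-114 + y(12))*(G(2) - 2*0) = (-114 + 5)*(-82 - 2*0) = -109*(-82 + 0) = -109*(-82) = 8938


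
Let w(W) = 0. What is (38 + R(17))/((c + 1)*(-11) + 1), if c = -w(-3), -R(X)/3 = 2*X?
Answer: 32/5 ≈ 6.4000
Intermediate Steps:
R(X) = -6*X
c = 0 (c = -1*0 = 0)
(38 + R(17))/((c + 1)*(-11) + 1) = (38 - 6*17)/((0 + 1)*(-11) + 1) = (38 - 102)/(1*(-11) + 1) = -64/(-11 + 1) = -64/(-10) = -64*(-1/10) = 32/5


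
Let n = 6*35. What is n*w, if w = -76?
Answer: -15960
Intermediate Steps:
n = 210
n*w = 210*(-76) = -15960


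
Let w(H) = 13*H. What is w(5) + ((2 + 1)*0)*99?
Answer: 65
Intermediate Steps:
w(5) + ((2 + 1)*0)*99 = 13*5 + ((2 + 1)*0)*99 = 65 + (3*0)*99 = 65 + 0*99 = 65 + 0 = 65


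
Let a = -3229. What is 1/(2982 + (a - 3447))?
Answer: -1/3694 ≈ -0.00027071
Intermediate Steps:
1/(2982 + (a - 3447)) = 1/(2982 + (-3229 - 3447)) = 1/(2982 - 6676) = 1/(-3694) = -1/3694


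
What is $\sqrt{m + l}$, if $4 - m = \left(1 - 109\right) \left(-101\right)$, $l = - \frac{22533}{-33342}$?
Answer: $\frac{i \sqrt{1346789463130}}{11114} \approx 104.42 i$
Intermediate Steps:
$l = \frac{7511}{11114}$ ($l = \left(-22533\right) \left(- \frac{1}{33342}\right) = \frac{7511}{11114} \approx 0.67581$)
$m = -10904$ ($m = 4 - \left(1 - 109\right) \left(-101\right) = 4 - \left(-108\right) \left(-101\right) = 4 - 10908 = -10904$)
$\sqrt{m + l} = \sqrt{-10904 + \frac{7511}{11114}} = \sqrt{- \frac{121179545}{11114}} = \frac{i \sqrt{1346789463130}}{11114}$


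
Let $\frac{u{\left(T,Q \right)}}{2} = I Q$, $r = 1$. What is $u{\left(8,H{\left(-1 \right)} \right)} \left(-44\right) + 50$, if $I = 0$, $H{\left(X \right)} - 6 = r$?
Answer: $50$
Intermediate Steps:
$H{\left(X \right)} = 7$ ($H{\left(X \right)} = 6 + 1 = 7$)
$u{\left(T,Q \right)} = 0$ ($u{\left(T,Q \right)} = 2 \cdot 0 Q = 2 \cdot 0 = 0$)
$u{\left(8,H{\left(-1 \right)} \right)} \left(-44\right) + 50 = 0 \left(-44\right) + 50 = 0 + 50 = 50$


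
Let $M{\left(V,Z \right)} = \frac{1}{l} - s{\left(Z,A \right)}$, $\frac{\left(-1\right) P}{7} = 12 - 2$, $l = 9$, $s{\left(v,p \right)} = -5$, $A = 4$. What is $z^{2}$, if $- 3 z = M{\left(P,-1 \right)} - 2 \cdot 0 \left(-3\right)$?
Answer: $\frac{2116}{729} \approx 2.9026$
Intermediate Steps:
$P = -70$ ($P = - 7 \left(12 - 2\right) = \left(-7\right) 10 = -70$)
$M{\left(V,Z \right)} = \frac{46}{9}$ ($M{\left(V,Z \right)} = \frac{1}{9} - -5 = \frac{1}{9} + 5 = \frac{46}{9}$)
$z = - \frac{46}{27}$ ($z = - \frac{\frac{46}{9} - 2 \cdot 0 \left(-3\right)}{3} = - \frac{\frac{46}{9} - 0 \left(-3\right)}{3} = - \frac{\frac{46}{9} - 0}{3} = - \frac{\frac{46}{9} + 0}{3} = \left(- \frac{1}{3}\right) \frac{46}{9} = - \frac{46}{27} \approx -1.7037$)
$z^{2} = \left(- \frac{46}{27}\right)^{2} = \frac{2116}{729}$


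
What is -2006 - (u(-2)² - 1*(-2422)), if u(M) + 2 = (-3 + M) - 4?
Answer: -4549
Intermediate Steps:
u(M) = -9 + M (u(M) = -2 + ((-3 + M) - 4) = -2 + (-7 + M) = -9 + M)
-2006 - (u(-2)² - 1*(-2422)) = -2006 - ((-9 - 2)² - 1*(-2422)) = -2006 - ((-11)² + 2422) = -2006 - (121 + 2422) = -2006 - 1*2543 = -2006 - 2543 = -4549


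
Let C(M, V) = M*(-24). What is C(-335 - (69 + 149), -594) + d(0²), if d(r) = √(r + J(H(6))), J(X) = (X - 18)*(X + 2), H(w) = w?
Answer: 13272 + 4*I*√6 ≈ 13272.0 + 9.798*I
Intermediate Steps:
J(X) = (-18 + X)*(2 + X)
C(M, V) = -24*M
d(r) = √(-96 + r) (d(r) = √(r + (-36 + 6² - 16*6)) = √(r + (-36 + 36 - 96)) = √(r - 96) = √(-96 + r))
C(-335 - (69 + 149), -594) + d(0²) = -24*(-335 - (69 + 149)) + √(-96 + 0²) = -24*(-335 - 1*218) + √(-96 + 0) = -24*(-335 - 218) + √(-96) = -24*(-553) + 4*I*√6 = 13272 + 4*I*√6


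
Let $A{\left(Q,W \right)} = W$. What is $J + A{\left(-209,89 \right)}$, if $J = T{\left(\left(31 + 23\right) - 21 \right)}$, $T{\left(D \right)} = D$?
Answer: $122$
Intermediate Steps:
$J = 33$ ($J = \left(31 + 23\right) - 21 = 54 + \left(-21 + 0\right) = 54 - 21 = 33$)
$J + A{\left(-209,89 \right)} = 33 + 89 = 122$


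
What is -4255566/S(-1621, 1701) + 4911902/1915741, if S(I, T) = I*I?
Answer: 4754152818776/5033879596981 ≈ 0.94443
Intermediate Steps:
S(I, T) = I**2
-4255566/S(-1621, 1701) + 4911902/1915741 = -4255566/((-1621)**2) + 4911902/1915741 = -4255566/2627641 + 4911902*(1/1915741) = -4255566*1/2627641 + 4911902/1915741 = -4255566/2627641 + 4911902/1915741 = 4754152818776/5033879596981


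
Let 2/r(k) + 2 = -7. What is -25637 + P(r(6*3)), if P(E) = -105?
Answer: -25742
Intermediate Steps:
r(k) = -2/9 (r(k) = 2/(-2 - 7) = 2/(-9) = 2*(-⅑) = -2/9)
-25637 + P(r(6*3)) = -25637 - 105 = -25742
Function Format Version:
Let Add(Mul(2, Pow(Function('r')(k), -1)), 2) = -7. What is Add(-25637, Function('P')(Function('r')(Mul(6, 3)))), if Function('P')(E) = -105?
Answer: -25742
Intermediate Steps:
Function('r')(k) = Rational(-2, 9) (Function('r')(k) = Mul(2, Pow(Add(-2, -7), -1)) = Mul(2, Pow(-9, -1)) = Mul(2, Rational(-1, 9)) = Rational(-2, 9))
Add(-25637, Function('P')(Function('r')(Mul(6, 3)))) = Add(-25637, -105) = -25742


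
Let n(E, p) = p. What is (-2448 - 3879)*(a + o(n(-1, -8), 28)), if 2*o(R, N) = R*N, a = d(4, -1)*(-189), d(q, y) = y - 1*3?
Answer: -4074588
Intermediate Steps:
d(q, y) = -3 + y (d(q, y) = y - 3 = -3 + y)
a = 756 (a = (-3 - 1)*(-189) = -4*(-189) = 756)
o(R, N) = N*R/2 (o(R, N) = (R*N)/2 = (N*R)/2 = N*R/2)
(-2448 - 3879)*(a + o(n(-1, -8), 28)) = (-2448 - 3879)*(756 + (1/2)*28*(-8)) = -6327*(756 - 112) = -6327*644 = -4074588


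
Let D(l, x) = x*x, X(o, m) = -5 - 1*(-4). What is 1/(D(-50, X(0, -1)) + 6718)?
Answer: 1/6719 ≈ 0.00014883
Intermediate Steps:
X(o, m) = -1 (X(o, m) = -5 + 4 = -1)
D(l, x) = x²
1/(D(-50, X(0, -1)) + 6718) = 1/((-1)² + 6718) = 1/(1 + 6718) = 1/6719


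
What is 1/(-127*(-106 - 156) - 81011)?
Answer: -1/47737 ≈ -2.0948e-5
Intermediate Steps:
1/(-127*(-106 - 156) - 81011) = 1/(-127*(-262) - 81011) = 1/(33274 - 81011) = 1/(-47737) = -1/47737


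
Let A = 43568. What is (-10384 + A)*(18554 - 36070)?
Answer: -581250944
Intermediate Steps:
(-10384 + A)*(18554 - 36070) = (-10384 + 43568)*(18554 - 36070) = 33184*(-17516) = -581250944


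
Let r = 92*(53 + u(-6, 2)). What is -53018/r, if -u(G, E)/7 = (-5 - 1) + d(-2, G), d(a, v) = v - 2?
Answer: -26509/6946 ≈ -3.8164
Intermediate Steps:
d(a, v) = -2 + v
u(G, E) = 56 - 7*G (u(G, E) = -7*((-5 - 1) + (-2 + G)) = -7*(-6 + (-2 + G)) = -7*(-8 + G) = 56 - 7*G)
r = 13892 (r = 92*(53 + (56 - 7*(-6))) = 92*(53 + (56 + 42)) = 92*(53 + 98) = 92*151 = 13892)
-53018/r = -53018/13892 = -53018*1/13892 = -26509/6946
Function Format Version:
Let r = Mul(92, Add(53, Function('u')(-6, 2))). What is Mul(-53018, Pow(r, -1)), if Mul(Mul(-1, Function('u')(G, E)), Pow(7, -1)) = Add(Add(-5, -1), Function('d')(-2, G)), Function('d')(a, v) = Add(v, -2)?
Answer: Rational(-26509, 6946) ≈ -3.8164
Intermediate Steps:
Function('d')(a, v) = Add(-2, v)
Function('u')(G, E) = Add(56, Mul(-7, G)) (Function('u')(G, E) = Mul(-7, Add(Add(-5, -1), Add(-2, G))) = Mul(-7, Add(-6, Add(-2, G))) = Mul(-7, Add(-8, G)) = Add(56, Mul(-7, G)))
r = 13892 (r = Mul(92, Add(53, Add(56, Mul(-7, -6)))) = Mul(92, Add(53, Add(56, 42))) = Mul(92, Add(53, 98)) = Mul(92, 151) = 13892)
Mul(-53018, Pow(r, -1)) = Mul(-53018, Pow(13892, -1)) = Mul(-53018, Rational(1, 13892)) = Rational(-26509, 6946)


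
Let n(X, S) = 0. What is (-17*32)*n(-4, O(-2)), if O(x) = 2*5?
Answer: 0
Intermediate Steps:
O(x) = 10
(-17*32)*n(-4, O(-2)) = -17*32*0 = -544*0 = 0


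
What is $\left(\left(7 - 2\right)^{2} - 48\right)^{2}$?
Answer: $529$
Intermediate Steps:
$\left(\left(7 - 2\right)^{2} - 48\right)^{2} = \left(5^{2} - 48\right)^{2} = \left(25 - 48\right)^{2} = \left(-23\right)^{2} = 529$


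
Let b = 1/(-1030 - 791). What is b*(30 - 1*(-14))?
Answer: -44/1821 ≈ -0.024163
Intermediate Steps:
b = -1/1821 (b = 1/(-1821) = -1/1821 ≈ -0.00054915)
b*(30 - 1*(-14)) = -(30 - 1*(-14))/1821 = -(30 + 14)/1821 = -1/1821*44 = -44/1821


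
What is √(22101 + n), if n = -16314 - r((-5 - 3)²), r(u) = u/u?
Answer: √5786 ≈ 76.066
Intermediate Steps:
r(u) = 1
n = -16315 (n = -16314 - 1*1 = -16314 - 1 = -16315)
√(22101 + n) = √(22101 - 16315) = √5786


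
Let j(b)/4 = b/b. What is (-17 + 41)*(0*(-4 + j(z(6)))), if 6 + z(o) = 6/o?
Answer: 0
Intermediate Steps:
z(o) = -6 + 6/o
j(b) = 4 (j(b) = 4*(b/b) = 4*1 = 4)
(-17 + 41)*(0*(-4 + j(z(6)))) = (-17 + 41)*(0*(-4 + 4)) = 24*(0*0) = 24*0 = 0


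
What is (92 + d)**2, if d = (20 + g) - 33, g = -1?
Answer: 6084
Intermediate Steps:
d = -14 (d = (20 - 1) - 33 = 19 - 33 = -14)
(92 + d)**2 = (92 - 14)**2 = 78**2 = 6084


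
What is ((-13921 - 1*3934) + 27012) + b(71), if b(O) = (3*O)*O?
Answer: 24280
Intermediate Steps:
b(O) = 3*O²
((-13921 - 1*3934) + 27012) + b(71) = ((-13921 - 1*3934) + 27012) + 3*71² = ((-13921 - 3934) + 27012) + 3*5041 = (-17855 + 27012) + 15123 = 9157 + 15123 = 24280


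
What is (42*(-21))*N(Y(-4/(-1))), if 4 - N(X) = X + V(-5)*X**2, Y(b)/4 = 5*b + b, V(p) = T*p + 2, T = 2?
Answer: -64946952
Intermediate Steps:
V(p) = 2 + 2*p (V(p) = 2*p + 2 = 2 + 2*p)
Y(b) = 24*b (Y(b) = 4*(5*b + b) = 4*(6*b) = 24*b)
N(X) = 4 - X + 8*X**2 (N(X) = 4 - (X + (2 + 2*(-5))*X**2) = 4 - (X + (2 - 10)*X**2) = 4 - (X - 8*X**2) = 4 + (-X + 8*X**2) = 4 - X + 8*X**2)
(42*(-21))*N(Y(-4/(-1))) = (42*(-21))*(4 - 24*(-4/(-1)) + 8*(24*(-4/(-1)))**2) = -882*(4 - 24*(-4*(-1)) + 8*(24*(-4*(-1)))**2) = -882*(4 - 24*4 + 8*(24*4)**2) = -882*(4 - 1*96 + 8*96**2) = -882*(4 - 96 + 8*9216) = -882*(4 - 96 + 73728) = -882*73636 = -64946952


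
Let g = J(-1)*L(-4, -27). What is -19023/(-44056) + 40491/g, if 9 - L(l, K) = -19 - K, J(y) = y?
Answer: -1783852473/44056 ≈ -40491.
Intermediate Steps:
L(l, K) = 28 + K (L(l, K) = 9 - (-19 - K) = 9 + (19 + K) = 28 + K)
g = -1 (g = -(28 - 27) = -1*1 = -1)
-19023/(-44056) + 40491/g = -19023/(-44056) + 40491/(-1) = -19023*(-1/44056) + 40491*(-1) = 19023/44056 - 40491 = -1783852473/44056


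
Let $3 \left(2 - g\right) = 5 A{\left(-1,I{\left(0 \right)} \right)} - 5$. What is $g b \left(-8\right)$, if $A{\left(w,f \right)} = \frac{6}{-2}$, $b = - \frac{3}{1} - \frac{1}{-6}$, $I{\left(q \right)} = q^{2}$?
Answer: $\frac{1768}{9} \approx 196.44$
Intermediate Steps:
$b = - \frac{17}{6}$ ($b = \left(-3\right) 1 - - \frac{1}{6} = -3 + \frac{1}{6} = - \frac{17}{6} \approx -2.8333$)
$A{\left(w,f \right)} = -3$ ($A{\left(w,f \right)} = 6 \left(- \frac{1}{2}\right) = -3$)
$g = \frac{26}{3}$ ($g = 2 - \frac{5 \left(-3\right) - 5}{3} = 2 - \frac{-15 - 5}{3} = 2 - - \frac{20}{3} = 2 + \frac{20}{3} = \frac{26}{3} \approx 8.6667$)
$g b \left(-8\right) = \frac{26}{3} \left(- \frac{17}{6}\right) \left(-8\right) = \left(- \frac{221}{9}\right) \left(-8\right) = \frac{1768}{9}$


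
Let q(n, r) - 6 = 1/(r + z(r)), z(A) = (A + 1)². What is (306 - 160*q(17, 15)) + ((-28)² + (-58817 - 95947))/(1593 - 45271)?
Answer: -3853243276/5918369 ≈ -651.07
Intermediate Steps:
z(A) = (1 + A)²
q(n, r) = 6 + 1/(r + (1 + r)²)
(306 - 160*q(17, 15)) + ((-28)² + (-58817 - 95947))/(1593 - 45271) = (306 - 160*(1 + 6*15 + 6*(1 + 15)²)/(15 + (1 + 15)²)) + ((-28)² + (-58817 - 95947))/(1593 - 45271) = (306 - 160*(1 + 90 + 6*16²)/(15 + 16²)) + (784 - 154764)/(-43678) = (306 - 160*(1 + 90 + 6*256)/(15 + 256)) - 153980*(-1/43678) = (306 - 160*(1 + 90 + 1536)/271) + 76990/21839 = (306 - 160*1627/271) + 76990/21839 = (306 - 260320/271) + 76990/21839 = -177394/271 + 76990/21839 = -3853243276/5918369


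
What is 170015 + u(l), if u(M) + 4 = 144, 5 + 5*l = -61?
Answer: 170155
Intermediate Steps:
l = -66/5 (l = -1 + (⅕)*(-61) = -1 - 61/5 = -66/5 ≈ -13.200)
u(M) = 140 (u(M) = -4 + 144 = 140)
170015 + u(l) = 170015 + 140 = 170155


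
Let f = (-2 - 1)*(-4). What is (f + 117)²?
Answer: 16641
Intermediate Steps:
f = 12 (f = -3*(-4) = 12)
(f + 117)² = (12 + 117)² = 129² = 16641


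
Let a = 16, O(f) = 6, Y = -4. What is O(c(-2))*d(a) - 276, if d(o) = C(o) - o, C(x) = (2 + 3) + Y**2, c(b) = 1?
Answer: -246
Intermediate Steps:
C(x) = 21 (C(x) = (2 + 3) + (-4)**2 = 5 + 16 = 21)
d(o) = 21 - o
O(c(-2))*d(a) - 276 = 6*(21 - 1*16) - 276 = 6*(21 - 16) - 276 = 6*5 - 276 = 30 - 276 = -246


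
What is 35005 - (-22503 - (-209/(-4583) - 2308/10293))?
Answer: 2712806048725/47172819 ≈ 57508.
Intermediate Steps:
35005 - (-22503 - (-209/(-4583) - 2308/10293)) = 35005 - (-22503 - (-209*(-1/4583) - 2308*1/10293)) = 35005 - (-22503 - (209/4583 - 2308/10293)) = 35005 - (-22503 - 1*(-8426327/47172819)) = 35005 - (-22503 + 8426327/47172819) = 35005 - 1*(-1061521519630/47172819) = 35005 + 1061521519630/47172819 = 2712806048725/47172819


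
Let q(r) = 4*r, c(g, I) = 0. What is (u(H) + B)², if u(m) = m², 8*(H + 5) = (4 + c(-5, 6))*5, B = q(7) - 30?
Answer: 289/16 ≈ 18.063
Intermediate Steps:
B = -2 (B = 4*7 - 30 = 28 - 30 = -2)
H = -5/2 (H = -5 + ((4 + 0)*5)/8 = -5 + (4*5)/8 = -5 + (⅛)*20 = -5 + 5/2 = -5/2 ≈ -2.5000)
(u(H) + B)² = ((-5/2)² - 2)² = (25/4 - 2)² = (17/4)² = 289/16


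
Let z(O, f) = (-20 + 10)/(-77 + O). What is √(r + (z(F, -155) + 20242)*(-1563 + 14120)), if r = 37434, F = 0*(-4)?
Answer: 3*√167473076078/77 ≈ 15944.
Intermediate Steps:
F = 0
z(O, f) = -10/(-77 + O)
√(r + (z(F, -155) + 20242)*(-1563 + 14120)) = √(37434 + (-10/(-77 + 0) + 20242)*(-1563 + 14120)) = √(37434 + (-10/(-77) + 20242)*12557) = √(37434 + (-10*(-1/77) + 20242)*12557) = √(37434 + (10/77 + 20242)*12557) = √(37434 + (1558644/77)*12557) = √(37434 + 19571892708/77) = √(19574775126/77) = 3*√167473076078/77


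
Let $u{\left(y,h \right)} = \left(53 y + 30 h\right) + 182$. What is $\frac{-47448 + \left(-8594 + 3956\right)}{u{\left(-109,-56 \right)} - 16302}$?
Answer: $\frac{17362}{7859} \approx 2.2092$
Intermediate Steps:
$u{\left(y,h \right)} = 182 + 30 h + 53 y$ ($u{\left(y,h \right)} = \left(30 h + 53 y\right) + 182 = 182 + 30 h + 53 y$)
$\frac{-47448 + \left(-8594 + 3956\right)}{u{\left(-109,-56 \right)} - 16302} = \frac{-47448 + \left(-8594 + 3956\right)}{\left(182 + 30 \left(-56\right) + 53 \left(-109\right)\right) - 16302} = \frac{-47448 - 4638}{\left(182 - 1680 - 5777\right) - 16302} = - \frac{52086}{-7275 - 16302} = - \frac{52086}{-23577} = \left(-52086\right) \left(- \frac{1}{23577}\right) = \frac{17362}{7859}$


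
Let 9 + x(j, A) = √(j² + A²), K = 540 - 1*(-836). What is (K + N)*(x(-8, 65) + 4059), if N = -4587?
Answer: -13004550 - 3211*√4289 ≈ -1.3215e+7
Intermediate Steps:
K = 1376 (K = 540 + 836 = 1376)
x(j, A) = -9 + √(A² + j²) (x(j, A) = -9 + √(j² + A²) = -9 + √(A² + j²))
(K + N)*(x(-8, 65) + 4059) = (1376 - 4587)*((-9 + √(65² + (-8)²)) + 4059) = -3211*((-9 + √(4225 + 64)) + 4059) = -3211*((-9 + √4289) + 4059) = -3211*(4050 + √4289) = -13004550 - 3211*√4289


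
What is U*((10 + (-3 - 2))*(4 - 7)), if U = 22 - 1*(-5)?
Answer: -405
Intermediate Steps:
U = 27 (U = 22 + 5 = 27)
U*((10 + (-3 - 2))*(4 - 7)) = 27*((10 + (-3 - 2))*(4 - 7)) = 27*((10 - 5)*(-3)) = 27*(5*(-3)) = 27*(-15) = -405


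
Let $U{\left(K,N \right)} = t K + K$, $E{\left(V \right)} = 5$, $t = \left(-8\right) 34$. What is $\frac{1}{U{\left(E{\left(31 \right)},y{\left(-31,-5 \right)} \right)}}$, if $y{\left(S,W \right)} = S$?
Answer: $- \frac{1}{1355} \approx -0.00073801$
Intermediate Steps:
$t = -272$
$U{\left(K,N \right)} = - 271 K$ ($U{\left(K,N \right)} = - 272 K + K = - 271 K$)
$\frac{1}{U{\left(E{\left(31 \right)},y{\left(-31,-5 \right)} \right)}} = \frac{1}{\left(-271\right) 5} = \frac{1}{-1355} = - \frac{1}{1355}$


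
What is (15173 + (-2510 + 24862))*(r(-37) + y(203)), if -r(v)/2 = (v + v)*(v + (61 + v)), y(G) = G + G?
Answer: -56962950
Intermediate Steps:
y(G) = 2*G
r(v) = -4*v*(61 + 2*v) (r(v) = -2*(v + v)*(v + (61 + v)) = -2*2*v*(61 + 2*v) = -4*v*(61 + 2*v))
(15173 + (-2510 + 24862))*(r(-37) + y(203)) = (15173 + (-2510 + 24862))*(-4*(-37)*(61 + 2*(-37)) + 2*203) = (15173 + 22352)*(-4*(-37)*(61 - 74) + 406) = 37525*(-4*(-37)*(-13) + 406) = 37525*(-1924 + 406) = 37525*(-1518) = -56962950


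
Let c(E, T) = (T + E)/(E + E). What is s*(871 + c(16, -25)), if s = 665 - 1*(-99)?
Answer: 5321833/8 ≈ 6.6523e+5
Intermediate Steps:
s = 764 (s = 665 + 99 = 764)
c(E, T) = (E + T)/(2*E) (c(E, T) = (E + T)/((2*E)) = (E + T)*(1/(2*E)) = (E + T)/(2*E))
s*(871 + c(16, -25)) = 764*(871 + (½)*(16 - 25)/16) = 764*(871 + (½)*(1/16)*(-9)) = 764*(871 - 9/32) = 764*(27863/32) = 5321833/8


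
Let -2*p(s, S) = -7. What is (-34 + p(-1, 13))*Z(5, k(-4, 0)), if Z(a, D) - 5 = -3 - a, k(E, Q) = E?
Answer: 183/2 ≈ 91.500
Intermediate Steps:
Z(a, D) = 2 - a (Z(a, D) = 5 + (-3 - a) = 2 - a)
p(s, S) = 7/2 (p(s, S) = -½*(-7) = 7/2)
(-34 + p(-1, 13))*Z(5, k(-4, 0)) = (-34 + 7/2)*(2 - 1*5) = -61*(2 - 5)/2 = -61/2*(-3) = 183/2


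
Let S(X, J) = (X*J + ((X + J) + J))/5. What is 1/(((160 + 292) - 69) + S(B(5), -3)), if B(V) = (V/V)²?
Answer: 5/1907 ≈ 0.0026219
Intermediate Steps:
B(V) = 1 (B(V) = 1² = 1)
S(X, J) = X/5 + 2*J/5 + J*X/5 (S(X, J) = (J*X + ((J + X) + J))*(⅕) = (J*X + (X + 2*J))*(⅕) = (X + 2*J + J*X)*(⅕) = X/5 + 2*J/5 + J*X/5)
1/(((160 + 292) - 69) + S(B(5), -3)) = 1/(((160 + 292) - 69) + ((⅕)*1 + (⅖)*(-3) + (⅕)*(-3)*1)) = 1/((452 - 69) + (⅕ - 6/5 - ⅗)) = 1/(383 - 8/5) = 1/(1907/5) = 5/1907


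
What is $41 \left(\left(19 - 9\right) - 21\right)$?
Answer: $-451$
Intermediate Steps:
$41 \left(\left(19 - 9\right) - 21\right) = 41 \left(10 - 21\right) = 41 \left(-11\right) = -451$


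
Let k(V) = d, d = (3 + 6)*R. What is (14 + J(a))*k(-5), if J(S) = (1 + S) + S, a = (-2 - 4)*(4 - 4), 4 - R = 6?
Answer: -270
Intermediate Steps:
R = -2 (R = 4 - 1*6 = 4 - 6 = -2)
d = -18 (d = (3 + 6)*(-2) = 9*(-2) = -18)
a = 0 (a = -6*0 = 0)
J(S) = 1 + 2*S
k(V) = -18
(14 + J(a))*k(-5) = (14 + (1 + 2*0))*(-18) = (14 + (1 + 0))*(-18) = (14 + 1)*(-18) = 15*(-18) = -270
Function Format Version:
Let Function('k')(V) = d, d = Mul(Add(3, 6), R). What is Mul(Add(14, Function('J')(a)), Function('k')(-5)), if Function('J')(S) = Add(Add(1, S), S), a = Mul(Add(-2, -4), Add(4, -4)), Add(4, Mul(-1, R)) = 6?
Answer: -270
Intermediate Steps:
R = -2 (R = Add(4, Mul(-1, 6)) = Add(4, -6) = -2)
d = -18 (d = Mul(Add(3, 6), -2) = Mul(9, -2) = -18)
a = 0 (a = Mul(-6, 0) = 0)
Function('J')(S) = Add(1, Mul(2, S))
Function('k')(V) = -18
Mul(Add(14, Function('J')(a)), Function('k')(-5)) = Mul(Add(14, Add(1, Mul(2, 0))), -18) = Mul(Add(14, Add(1, 0)), -18) = Mul(Add(14, 1), -18) = Mul(15, -18) = -270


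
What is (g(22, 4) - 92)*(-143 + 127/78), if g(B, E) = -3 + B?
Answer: 804971/78 ≈ 10320.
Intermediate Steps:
(g(22, 4) - 92)*(-143 + 127/78) = ((-3 + 22) - 92)*(-143 + 127/78) = (19 - 92)*(-143 + 127*(1/78)) = -73*(-143 + 127/78) = -73*(-11027/78) = 804971/78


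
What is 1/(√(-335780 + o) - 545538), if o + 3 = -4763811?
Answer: -272769/148808404519 - I*√5099594/297616809038 ≈ -1.833e-6 - 7.5877e-9*I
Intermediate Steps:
o = -4763814 (o = -3 - 4763811 = -4763814)
1/(√(-335780 + o) - 545538) = 1/(√(-335780 - 4763814) - 545538) = 1/(√(-5099594) - 545538) = 1/(I*√5099594 - 545538) = 1/(-545538 + I*√5099594)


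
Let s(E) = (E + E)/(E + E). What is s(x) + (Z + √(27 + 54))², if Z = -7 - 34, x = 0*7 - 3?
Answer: 1025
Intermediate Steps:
x = -3 (x = 0 - 3 = -3)
s(E) = 1 (s(E) = (2*E)/((2*E)) = (2*E)*(1/(2*E)) = 1)
Z = -41
s(x) + (Z + √(27 + 54))² = 1 + (-41 + √(27 + 54))² = 1 + (-41 + √81)² = 1 + (-41 + 9)² = 1 + (-32)² = 1 + 1024 = 1025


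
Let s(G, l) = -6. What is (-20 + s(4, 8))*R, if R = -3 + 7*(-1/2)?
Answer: 169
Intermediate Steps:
R = -13/2 (R = -3 + 7*(-1*½) = -3 + 7*(-½) = -3 - 7/2 = -13/2 ≈ -6.5000)
(-20 + s(4, 8))*R = (-20 - 6)*(-13/2) = -26*(-13/2) = 169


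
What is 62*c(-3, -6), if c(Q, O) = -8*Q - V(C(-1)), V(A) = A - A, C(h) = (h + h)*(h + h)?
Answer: 1488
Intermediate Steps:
C(h) = 4*h² (C(h) = (2*h)*(2*h) = 4*h²)
V(A) = 0
c(Q, O) = -8*Q (c(Q, O) = -8*Q - 1*0 = -8*Q + 0 = -8*Q)
62*c(-3, -6) = 62*(-8*(-3)) = 62*24 = 1488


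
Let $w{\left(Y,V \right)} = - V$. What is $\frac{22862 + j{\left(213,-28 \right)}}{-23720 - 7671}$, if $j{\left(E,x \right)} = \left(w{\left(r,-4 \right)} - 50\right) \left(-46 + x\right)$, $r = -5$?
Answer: $- \frac{26266}{31391} \approx -0.83674$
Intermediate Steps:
$j{\left(E,x \right)} = 2116 - 46 x$ ($j{\left(E,x \right)} = \left(\left(-1\right) \left(-4\right) - 50\right) \left(-46 + x\right) = \left(4 - 50\right) \left(-46 + x\right) = - 46 \left(-46 + x\right) = 2116 - 46 x$)
$\frac{22862 + j{\left(213,-28 \right)}}{-23720 - 7671} = \frac{22862 + \left(2116 - -1288\right)}{-23720 - 7671} = \frac{22862 + \left(2116 + 1288\right)}{-31391} = \left(22862 + 3404\right) \left(- \frac{1}{31391}\right) = 26266 \left(- \frac{1}{31391}\right) = - \frac{26266}{31391}$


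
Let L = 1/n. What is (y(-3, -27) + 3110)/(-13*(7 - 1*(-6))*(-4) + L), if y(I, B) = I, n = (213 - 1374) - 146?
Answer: 4060849/883531 ≈ 4.5962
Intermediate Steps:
n = -1307 (n = -1161 - 146 = -1307)
L = -1/1307 (L = 1/(-1307) = -1/1307 ≈ -0.00076511)
(y(-3, -27) + 3110)/(-13*(7 - 1*(-6))*(-4) + L) = (-3 + 3110)/(-13*(7 - 1*(-6))*(-4) - 1/1307) = 3107/(-13*(7 + 6)*(-4) - 1/1307) = 3107/(-13*13*(-4) - 1/1307) = 3107/(-169*(-4) - 1/1307) = 3107/(676 - 1/1307) = 3107/(883531/1307) = 3107*(1307/883531) = 4060849/883531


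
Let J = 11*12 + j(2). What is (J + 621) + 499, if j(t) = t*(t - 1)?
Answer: 1254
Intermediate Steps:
j(t) = t*(-1 + t)
J = 134 (J = 11*12 + 2*(-1 + 2) = 132 + 2*1 = 132 + 2 = 134)
(J + 621) + 499 = (134 + 621) + 499 = 755 + 499 = 1254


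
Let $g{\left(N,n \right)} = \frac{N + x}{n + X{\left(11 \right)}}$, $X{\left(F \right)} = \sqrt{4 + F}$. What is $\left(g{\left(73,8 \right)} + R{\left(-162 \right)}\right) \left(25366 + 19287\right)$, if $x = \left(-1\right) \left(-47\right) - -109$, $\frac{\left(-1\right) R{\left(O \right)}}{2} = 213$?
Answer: $- \frac{121468918}{7} - \frac{1460791 \sqrt{15}}{7} \approx -1.8161 \cdot 10^{7}$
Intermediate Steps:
$R{\left(O \right)} = -426$ ($R{\left(O \right)} = \left(-2\right) 213 = -426$)
$x = 156$ ($x = 47 + 109 = 156$)
$g{\left(N,n \right)} = \frac{156 + N}{n + \sqrt{15}}$ ($g{\left(N,n \right)} = \frac{N + 156}{n + \sqrt{4 + 11}} = \frac{156 + N}{n + \sqrt{15}}$)
$\left(g{\left(73,8 \right)} + R{\left(-162 \right)}\right) \left(25366 + 19287\right) = \left(\frac{156 + 73}{8 + \sqrt{15}} - 426\right) \left(25366 + 19287\right) = \left(\frac{1}{8 + \sqrt{15}} \cdot 229 - 426\right) 44653 = \left(\frac{229}{8 + \sqrt{15}} - 426\right) 44653 = \left(-426 + \frac{229}{8 + \sqrt{15}}\right) 44653 = -19022178 + \frac{10225537}{8 + \sqrt{15}}$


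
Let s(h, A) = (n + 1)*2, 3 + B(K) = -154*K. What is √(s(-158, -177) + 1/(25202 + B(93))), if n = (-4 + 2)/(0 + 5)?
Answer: √3549545795/54385 ≈ 1.0955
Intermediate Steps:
n = -⅖ (n = -2/5 = -2*⅕ = -⅖ ≈ -0.40000)
B(K) = -3 - 154*K
s(h, A) = 6/5 (s(h, A) = (-⅖ + 1)*2 = (⅗)*2 = 6/5)
√(s(-158, -177) + 1/(25202 + B(93))) = √(6/5 + 1/(25202 + (-3 - 154*93))) = √(6/5 + 1/(25202 + (-3 - 14322))) = √(6/5 + 1/(25202 - 14325)) = √(6/5 + 1/10877) = √(65267/54385) = √3549545795/54385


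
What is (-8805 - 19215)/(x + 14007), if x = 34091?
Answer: -14010/24049 ≈ -0.58256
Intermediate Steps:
(-8805 - 19215)/(x + 14007) = (-8805 - 19215)/(34091 + 14007) = -28020/48098 = -28020*1/48098 = -14010/24049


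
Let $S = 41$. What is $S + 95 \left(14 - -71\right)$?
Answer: $8116$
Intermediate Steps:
$S + 95 \left(14 - -71\right) = 41 + 95 \left(14 - -71\right) = 41 + 95 \left(14 + 71\right) = 41 + 95 \cdot 85 = 41 + 8075 = 8116$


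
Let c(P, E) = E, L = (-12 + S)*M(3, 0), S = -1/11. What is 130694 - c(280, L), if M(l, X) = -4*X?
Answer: 130694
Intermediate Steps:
S = -1/11 (S = -1*1/11 = -1/11 ≈ -0.090909)
L = 0 (L = (-12 - 1/11)*(-4*0) = -133/11*0 = 0)
130694 - c(280, L) = 130694 - 1*0 = 130694 + 0 = 130694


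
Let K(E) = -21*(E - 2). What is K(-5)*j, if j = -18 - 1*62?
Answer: -11760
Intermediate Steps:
j = -80 (j = -18 - 62 = -80)
K(E) = 42 - 21*E (K(E) = -21*(-2 + E) = 42 - 21*E)
K(-5)*j = (42 - 21*(-5))*(-80) = (42 + 105)*(-80) = 147*(-80) = -11760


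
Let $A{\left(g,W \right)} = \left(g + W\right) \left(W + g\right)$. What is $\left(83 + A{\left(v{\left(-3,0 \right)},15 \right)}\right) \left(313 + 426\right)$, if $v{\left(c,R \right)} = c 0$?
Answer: $227612$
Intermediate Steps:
$v{\left(c,R \right)} = 0$
$A{\left(g,W \right)} = \left(W + g\right)^{2}$ ($A{\left(g,W \right)} = \left(W + g\right) \left(W + g\right) = \left(W + g\right)^{2}$)
$\left(83 + A{\left(v{\left(-3,0 \right)},15 \right)}\right) \left(313 + 426\right) = \left(83 + \left(15 + 0\right)^{2}\right) \left(313 + 426\right) = \left(83 + 15^{2}\right) 739 = \left(83 + 225\right) 739 = 308 \cdot 739 = 227612$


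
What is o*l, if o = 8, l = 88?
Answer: 704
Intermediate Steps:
o*l = 8*88 = 704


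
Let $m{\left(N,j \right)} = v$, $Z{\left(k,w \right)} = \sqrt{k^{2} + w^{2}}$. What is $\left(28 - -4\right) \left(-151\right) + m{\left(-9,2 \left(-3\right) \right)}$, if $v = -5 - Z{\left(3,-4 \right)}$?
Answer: $-4842$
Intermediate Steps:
$v = -10$ ($v = -5 - \sqrt{3^{2} + \left(-4\right)^{2}} = -5 - \sqrt{9 + 16} = -5 - \sqrt{25} = -5 - 5 = -10$)
$m{\left(N,j \right)} = -10$
$\left(28 - -4\right) \left(-151\right) + m{\left(-9,2 \left(-3\right) \right)} = \left(28 - -4\right) \left(-151\right) - 10 = \left(28 + 4\right) \left(-151\right) - 10 = 32 \left(-151\right) - 10 = -4832 - 10 = -4842$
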